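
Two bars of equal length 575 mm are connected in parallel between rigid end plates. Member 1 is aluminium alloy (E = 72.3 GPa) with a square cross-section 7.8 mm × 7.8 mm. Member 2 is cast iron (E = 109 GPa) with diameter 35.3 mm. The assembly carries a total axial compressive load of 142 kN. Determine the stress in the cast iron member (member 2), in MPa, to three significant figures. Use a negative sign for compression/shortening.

A_1 = 60.84 mm².
A_2 = 978.7 mm².
Equal strain + equilibrium ⇒ each member carries load in proportion to AE: A₁E₁ = 4399000 N, A₂E₂ = 106700000 N, ΣAE = 111100000 N.
σ₂ = P·E₂/ΣAE = -142000·109000/111100000 = -139.3 MPa.

-139 MPa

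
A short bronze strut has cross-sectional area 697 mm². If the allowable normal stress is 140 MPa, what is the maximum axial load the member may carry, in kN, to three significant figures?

P_max = σ_allow · A = 140 · 697 = 97580 N = 97.58 kN.

97.6 kN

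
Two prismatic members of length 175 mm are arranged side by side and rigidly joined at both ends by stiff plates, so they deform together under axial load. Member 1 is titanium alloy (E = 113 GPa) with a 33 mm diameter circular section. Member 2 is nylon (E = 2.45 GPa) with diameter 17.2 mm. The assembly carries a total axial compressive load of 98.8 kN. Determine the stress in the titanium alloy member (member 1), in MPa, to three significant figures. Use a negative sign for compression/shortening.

-115 MPa

A_1 = 855.3 mm².
A_2 = 232.4 mm².
Equal strain + equilibrium ⇒ each member carries load in proportion to AE: A₁E₁ = 96650000 N, A₂E₂ = 569300 N, ΣAE = 97220000 N.
σ₁ = P·E₁/ΣAE = -98800·113000/97220000 = -114.8 MPa.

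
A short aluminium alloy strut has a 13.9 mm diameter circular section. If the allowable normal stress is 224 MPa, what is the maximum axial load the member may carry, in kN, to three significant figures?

34.0 kN

A = 151.7 mm².
P_max = σ_allow · A = 224 · 151.7 = 33990 N = 33.99 kN.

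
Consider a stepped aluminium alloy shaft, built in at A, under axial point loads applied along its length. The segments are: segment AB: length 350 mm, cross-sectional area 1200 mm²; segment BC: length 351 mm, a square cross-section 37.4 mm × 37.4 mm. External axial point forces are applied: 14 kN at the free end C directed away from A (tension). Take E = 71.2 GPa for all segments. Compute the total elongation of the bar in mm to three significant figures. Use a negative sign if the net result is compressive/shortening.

Internal axial forces (sectioning from the free end, tension +): N_BC = 14 kN, N_AB = 14 kN.
A_BC = 1399 mm².
δ_AB = 14000·350/(1200·71200) = 0.05735 mm
δ_BC = 14000·351/(1399·71200) = 0.04934 mm
δ = Σδ_i = 0.1067 mm.

0.107 mm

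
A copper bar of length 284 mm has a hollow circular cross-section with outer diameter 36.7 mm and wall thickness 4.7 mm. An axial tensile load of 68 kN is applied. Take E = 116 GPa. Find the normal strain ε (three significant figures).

0.00124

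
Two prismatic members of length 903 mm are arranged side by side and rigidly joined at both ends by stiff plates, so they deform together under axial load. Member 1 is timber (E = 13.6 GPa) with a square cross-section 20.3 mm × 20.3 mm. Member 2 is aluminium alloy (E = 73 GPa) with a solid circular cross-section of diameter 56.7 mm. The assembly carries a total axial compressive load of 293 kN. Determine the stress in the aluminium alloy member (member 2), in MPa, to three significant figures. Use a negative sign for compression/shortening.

A_1 = 412.1 mm².
A_2 = 2525 mm².
Equal strain + equilibrium ⇒ each member carries load in proportion to AE: A₁E₁ = 5604000 N, A₂E₂ = 184300000 N, ΣAE = 189900000 N.
σ₂ = P·E₂/ΣAE = -293000·73000/189900000 = -112.6 MPa.

-113 MPa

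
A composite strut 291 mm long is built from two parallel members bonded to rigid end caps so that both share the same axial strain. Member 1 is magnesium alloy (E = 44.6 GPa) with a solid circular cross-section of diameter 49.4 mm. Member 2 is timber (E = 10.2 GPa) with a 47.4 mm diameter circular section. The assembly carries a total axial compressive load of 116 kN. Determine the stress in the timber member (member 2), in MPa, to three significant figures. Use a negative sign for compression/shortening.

A_1 = 1917 mm².
A_2 = 1765 mm².
Equal strain + equilibrium ⇒ each member carries load in proportion to AE: A₁E₁ = 85480000 N, A₂E₂ = 18000000 N, ΣAE = 103500000 N.
σ₂ = P·E₂/ΣAE = -116000·10200/103500000 = -11.43 MPa.

-11.4 MPa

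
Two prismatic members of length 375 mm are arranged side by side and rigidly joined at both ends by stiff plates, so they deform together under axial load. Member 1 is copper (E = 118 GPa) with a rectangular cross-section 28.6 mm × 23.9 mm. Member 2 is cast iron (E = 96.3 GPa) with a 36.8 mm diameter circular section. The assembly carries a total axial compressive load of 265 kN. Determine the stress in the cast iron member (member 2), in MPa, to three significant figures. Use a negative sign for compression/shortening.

A_1 = 683.5 mm².
A_2 = 1064 mm².
Equal strain + equilibrium ⇒ each member carries load in proportion to AE: A₁E₁ = 80660000 N, A₂E₂ = 102400000 N, ΣAE = 183100000 N.
σ₂ = P·E₂/ΣAE = -265000·96300/183100000 = -139.4 MPa.

-139 MPa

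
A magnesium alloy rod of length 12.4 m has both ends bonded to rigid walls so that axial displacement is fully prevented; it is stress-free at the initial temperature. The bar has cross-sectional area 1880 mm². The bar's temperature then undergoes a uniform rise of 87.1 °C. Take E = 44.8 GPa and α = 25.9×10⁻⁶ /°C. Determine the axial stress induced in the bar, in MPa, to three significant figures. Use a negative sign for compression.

-101 MPa

Free thermal expansion αLΔT = 25.9e-6 · 12400 · 87.1 = 27.97 mm.
The walls impose strain ε = −(27.97)/12400 = -2.2559e-03; σ = Eε = 44800 · -2.2559e-03 = -101.1 MPa.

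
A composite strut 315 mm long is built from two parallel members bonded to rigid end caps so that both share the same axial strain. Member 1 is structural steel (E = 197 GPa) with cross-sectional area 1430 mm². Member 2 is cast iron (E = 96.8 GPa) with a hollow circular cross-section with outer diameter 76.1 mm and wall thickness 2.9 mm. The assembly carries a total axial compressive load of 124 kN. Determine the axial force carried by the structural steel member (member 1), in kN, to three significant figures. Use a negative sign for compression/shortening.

-101 kN

A_2 = 666.9 mm².
Equal strain + equilibrium ⇒ each member carries load in proportion to AE: A₁E₁ = 281700000 N, A₂E₂ = 64560000 N, ΣAE = 346300000 N.
F₁ = P·A₁E₁/ΣAE = -124000·281700000/346300000 = -100900 N.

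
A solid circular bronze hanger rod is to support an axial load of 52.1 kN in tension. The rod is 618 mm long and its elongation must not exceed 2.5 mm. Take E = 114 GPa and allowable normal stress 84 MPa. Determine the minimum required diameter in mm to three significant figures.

Required area A ≥ P/σ_allow = 52100/84 = 620.2 mm².
For a solid circular section, d ≥ √(4A/π) = 28.1 mm.
Elongation limit: A ≥ PL/(Eδ_allow) = 52100·618/(114000·2.5) = 113 mm² ⇒ d ≥ 11.99 mm.
The stress limit governs.

28.1 mm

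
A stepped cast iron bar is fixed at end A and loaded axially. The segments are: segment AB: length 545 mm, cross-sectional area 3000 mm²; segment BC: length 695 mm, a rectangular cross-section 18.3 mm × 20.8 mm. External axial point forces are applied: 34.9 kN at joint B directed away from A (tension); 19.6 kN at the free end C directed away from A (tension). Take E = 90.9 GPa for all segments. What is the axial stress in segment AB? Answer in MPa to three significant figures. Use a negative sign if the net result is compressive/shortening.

18.2 MPa

Internal axial forces (sectioning from the free end, tension +): N_BC = 19.6 kN, N_AB = 54.5 kN.
σ_AB = N_AB/A_AB = 54500/3000 = 18.17 MPa.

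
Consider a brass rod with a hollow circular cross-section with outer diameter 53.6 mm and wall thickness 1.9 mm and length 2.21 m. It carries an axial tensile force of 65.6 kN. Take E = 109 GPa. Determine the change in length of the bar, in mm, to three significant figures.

A = 308.6 mm².
δ_mech = NL/(AE) = 65600·2210/(308.6·109000) = 4.31 mm.

4.31 mm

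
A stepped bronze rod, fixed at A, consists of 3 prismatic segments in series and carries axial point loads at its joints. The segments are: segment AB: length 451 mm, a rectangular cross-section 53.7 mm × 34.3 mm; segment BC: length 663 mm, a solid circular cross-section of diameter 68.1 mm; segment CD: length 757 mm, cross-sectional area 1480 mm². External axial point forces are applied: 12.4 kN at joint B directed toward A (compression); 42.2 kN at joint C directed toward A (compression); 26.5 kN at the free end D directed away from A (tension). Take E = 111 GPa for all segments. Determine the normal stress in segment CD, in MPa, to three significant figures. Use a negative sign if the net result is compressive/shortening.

17.9 MPa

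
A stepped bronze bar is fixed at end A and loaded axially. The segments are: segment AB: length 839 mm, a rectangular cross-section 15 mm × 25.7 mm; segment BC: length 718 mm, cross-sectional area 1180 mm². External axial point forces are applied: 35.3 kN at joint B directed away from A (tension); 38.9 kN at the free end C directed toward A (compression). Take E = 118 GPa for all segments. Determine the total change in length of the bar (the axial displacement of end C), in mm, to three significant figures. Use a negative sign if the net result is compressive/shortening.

Internal axial forces (sectioning from the free end, tension +): N_BC = -38.9 kN, N_AB = -3.6 kN.
A_AB = 385.5 mm².
δ_AB = -3600·839/(385.5·118000) = -0.0664 mm
δ_BC = -38900·718/(1180·118000) = -0.2006 mm
δ = Σδ_i = -0.267 mm.

-0.267 mm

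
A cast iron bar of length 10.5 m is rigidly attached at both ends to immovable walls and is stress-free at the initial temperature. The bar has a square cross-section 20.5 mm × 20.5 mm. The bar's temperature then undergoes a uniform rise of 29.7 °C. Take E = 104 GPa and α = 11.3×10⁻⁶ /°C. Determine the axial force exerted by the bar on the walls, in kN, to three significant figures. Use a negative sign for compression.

Free thermal expansion αLΔT = 11.3e-6 · 10500 · 29.7 = 3.524 mm.
The walls impose strain ε = −(3.524)/10500 = -3.3561e-04; σ = Eε = 104000 · -3.3561e-04 = -34.9 MPa.
Wall reaction R = σ·A = -34.9·420.2 = -14670 N = -14.67 kN.

-14.7 kN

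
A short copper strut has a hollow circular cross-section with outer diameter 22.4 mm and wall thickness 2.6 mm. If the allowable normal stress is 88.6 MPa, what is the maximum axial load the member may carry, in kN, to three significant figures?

A = 161.7 mm².
P_max = σ_allow · A = 88.6 · 161.7 = 14330 N = 14.33 kN.

14.3 kN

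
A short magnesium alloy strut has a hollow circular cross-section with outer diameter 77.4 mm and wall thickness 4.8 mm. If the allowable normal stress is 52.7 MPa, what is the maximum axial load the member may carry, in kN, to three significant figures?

57.7 kN

A = 1095 mm².
P_max = σ_allow · A = 52.7 · 1095 = 57700 N = 57.7 kN.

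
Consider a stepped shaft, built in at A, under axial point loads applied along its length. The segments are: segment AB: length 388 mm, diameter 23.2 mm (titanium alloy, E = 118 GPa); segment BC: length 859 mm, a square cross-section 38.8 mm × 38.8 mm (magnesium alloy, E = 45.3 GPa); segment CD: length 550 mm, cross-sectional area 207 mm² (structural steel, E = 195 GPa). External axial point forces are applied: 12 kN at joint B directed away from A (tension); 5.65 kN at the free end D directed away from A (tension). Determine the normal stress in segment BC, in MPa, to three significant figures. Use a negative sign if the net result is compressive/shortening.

3.75 MPa

Internal axial forces (sectioning from the free end, tension +): N_CD = 5.65 kN, N_BC = 5.65 kN, N_AB = 17.65 kN.
A_BC = 1505 mm².
σ_BC = N_BC/A_BC = 5650/1505 = 3.753 MPa.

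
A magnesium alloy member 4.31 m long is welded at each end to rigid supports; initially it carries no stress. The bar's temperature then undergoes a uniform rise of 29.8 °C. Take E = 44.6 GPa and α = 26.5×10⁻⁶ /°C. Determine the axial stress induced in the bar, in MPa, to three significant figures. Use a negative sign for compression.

Free thermal expansion αLΔT = 26.5e-6 · 4310 · 29.8 = 3.404 mm.
The walls impose strain ε = −(3.404)/4310 = -7.8970e-04; σ = Eε = 44600 · -7.8970e-04 = -35.22 MPa.

-35.2 MPa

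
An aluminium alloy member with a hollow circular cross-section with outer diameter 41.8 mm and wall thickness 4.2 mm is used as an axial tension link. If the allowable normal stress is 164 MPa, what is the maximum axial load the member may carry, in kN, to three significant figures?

81.4 kN

A = 496.1 mm².
P_max = σ_allow · A = 164 · 496.1 = 81360 N = 81.36 kN.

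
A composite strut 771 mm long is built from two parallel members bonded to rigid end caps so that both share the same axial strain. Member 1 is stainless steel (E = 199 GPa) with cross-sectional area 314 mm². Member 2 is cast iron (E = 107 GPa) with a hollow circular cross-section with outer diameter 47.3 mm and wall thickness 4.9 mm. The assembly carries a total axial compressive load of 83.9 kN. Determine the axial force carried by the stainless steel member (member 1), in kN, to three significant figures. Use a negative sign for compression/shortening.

-39.6 kN

A_2 = 652.7 mm².
Equal strain + equilibrium ⇒ each member carries load in proportion to AE: A₁E₁ = 62490000 N, A₂E₂ = 69840000 N, ΣAE = 132300000 N.
F₁ = P·A₁E₁/ΣAE = -83900·62490000/132300000 = -39620 N.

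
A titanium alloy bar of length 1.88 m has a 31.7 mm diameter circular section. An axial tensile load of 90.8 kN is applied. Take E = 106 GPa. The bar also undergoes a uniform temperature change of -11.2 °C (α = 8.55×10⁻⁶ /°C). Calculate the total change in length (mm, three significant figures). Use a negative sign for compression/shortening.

1.86 mm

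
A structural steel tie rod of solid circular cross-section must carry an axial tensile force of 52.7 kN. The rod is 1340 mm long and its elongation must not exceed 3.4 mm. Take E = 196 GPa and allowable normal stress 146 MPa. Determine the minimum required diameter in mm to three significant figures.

Required area A ≥ P/σ_allow = 52700/146 = 361 mm².
For a solid circular section, d ≥ √(4A/π) = 21.44 mm.
Elongation limit: A ≥ PL/(Eδ_allow) = 52700·1340/(196000·3.4) = 106 mm² ⇒ d ≥ 11.62 mm.
The stress limit governs.

21.4 mm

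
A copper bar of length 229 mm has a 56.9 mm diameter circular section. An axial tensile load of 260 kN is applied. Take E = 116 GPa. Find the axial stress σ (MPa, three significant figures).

102 MPa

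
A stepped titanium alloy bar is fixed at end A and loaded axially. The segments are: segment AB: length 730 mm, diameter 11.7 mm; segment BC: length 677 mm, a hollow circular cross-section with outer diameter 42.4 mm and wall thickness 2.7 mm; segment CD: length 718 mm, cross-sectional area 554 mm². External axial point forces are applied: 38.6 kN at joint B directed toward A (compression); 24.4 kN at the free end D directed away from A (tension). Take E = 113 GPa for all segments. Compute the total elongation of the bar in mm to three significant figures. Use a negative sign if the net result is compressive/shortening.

-0.139 mm

Internal axial forces (sectioning from the free end, tension +): N_CD = 24.4 kN, N_BC = 24.4 kN, N_AB = -14.2 kN.
A_AB = 107.5 mm².
A_BC = 336.7 mm².
δ_AB = -14200·730/(107.5·113000) = -0.8532 mm
δ_BC = 24400·677/(336.7·113000) = 0.4341 mm
δ_CD = 24400·718/(554·113000) = 0.2799 mm
δ = Σδ_i = -0.1393 mm.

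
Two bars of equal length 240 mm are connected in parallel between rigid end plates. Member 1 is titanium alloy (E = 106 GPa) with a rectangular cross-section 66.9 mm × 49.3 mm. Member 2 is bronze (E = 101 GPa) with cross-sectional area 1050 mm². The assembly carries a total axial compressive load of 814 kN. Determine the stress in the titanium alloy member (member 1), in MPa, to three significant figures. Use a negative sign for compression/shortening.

-189 MPa

A_1 = 3298 mm².
Equal strain + equilibrium ⇒ each member carries load in proportion to AE: A₁E₁ = 349600000 N, A₂E₂ = 106000000 N, ΣAE = 455700000 N.
σ₁ = P·E₁/ΣAE = -814000·106000/455700000 = -189.4 MPa.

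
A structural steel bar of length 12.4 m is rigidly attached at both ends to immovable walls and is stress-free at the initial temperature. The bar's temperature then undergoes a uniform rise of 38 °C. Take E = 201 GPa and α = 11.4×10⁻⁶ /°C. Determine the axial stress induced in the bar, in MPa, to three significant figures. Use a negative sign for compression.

-87.1 MPa

Free thermal expansion αLΔT = 11.4e-6 · 12400 · 38 = 5.372 mm.
The walls impose strain ε = −(5.372)/12400 = -4.3320e-04; σ = Eε = 201000 · -4.3320e-04 = -87.07 MPa.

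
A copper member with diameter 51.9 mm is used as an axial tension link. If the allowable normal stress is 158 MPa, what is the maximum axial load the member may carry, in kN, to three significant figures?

A = 2116 mm².
P_max = σ_allow · A = 158 · 2116 = 334300 N = 334.3 kN.

334 kN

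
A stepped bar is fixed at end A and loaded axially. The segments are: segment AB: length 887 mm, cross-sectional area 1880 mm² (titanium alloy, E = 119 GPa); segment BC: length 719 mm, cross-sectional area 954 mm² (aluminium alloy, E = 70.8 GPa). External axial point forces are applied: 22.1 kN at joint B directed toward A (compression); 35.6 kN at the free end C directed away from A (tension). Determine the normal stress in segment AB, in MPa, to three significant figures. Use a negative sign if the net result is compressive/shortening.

Internal axial forces (sectioning from the free end, tension +): N_BC = 35.6 kN, N_AB = 13.5 kN.
σ_AB = N_AB/A_AB = 13500/1880 = 7.181 MPa.

7.18 MPa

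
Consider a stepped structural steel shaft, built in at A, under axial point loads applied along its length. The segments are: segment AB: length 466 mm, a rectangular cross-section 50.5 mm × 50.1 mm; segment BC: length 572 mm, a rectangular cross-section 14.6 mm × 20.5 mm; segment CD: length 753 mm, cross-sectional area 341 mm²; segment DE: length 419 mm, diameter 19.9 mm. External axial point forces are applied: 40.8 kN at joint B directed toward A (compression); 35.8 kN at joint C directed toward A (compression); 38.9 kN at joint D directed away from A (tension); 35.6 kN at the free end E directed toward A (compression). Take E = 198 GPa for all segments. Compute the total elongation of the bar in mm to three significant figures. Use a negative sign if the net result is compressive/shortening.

-0.587 mm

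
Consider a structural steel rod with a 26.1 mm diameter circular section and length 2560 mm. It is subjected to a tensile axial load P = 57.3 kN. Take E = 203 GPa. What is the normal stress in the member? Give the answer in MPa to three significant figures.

107 MPa

A = 535 mm².
σ = N/A = 57300/535 = 107.1 MPa.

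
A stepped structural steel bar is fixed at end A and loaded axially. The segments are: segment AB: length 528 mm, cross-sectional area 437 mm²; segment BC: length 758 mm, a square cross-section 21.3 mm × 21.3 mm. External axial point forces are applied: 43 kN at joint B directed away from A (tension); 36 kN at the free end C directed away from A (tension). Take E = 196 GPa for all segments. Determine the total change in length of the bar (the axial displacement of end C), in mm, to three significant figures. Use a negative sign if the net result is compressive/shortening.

Internal axial forces (sectioning from the free end, tension +): N_BC = 36 kN, N_AB = 79 kN.
A_BC = 453.7 mm².
δ_AB = 79000·528/(437·196000) = 0.487 mm
δ_BC = 36000·758/(453.7·196000) = 0.3069 mm
δ = Σδ_i = 0.7939 mm.

0.794 mm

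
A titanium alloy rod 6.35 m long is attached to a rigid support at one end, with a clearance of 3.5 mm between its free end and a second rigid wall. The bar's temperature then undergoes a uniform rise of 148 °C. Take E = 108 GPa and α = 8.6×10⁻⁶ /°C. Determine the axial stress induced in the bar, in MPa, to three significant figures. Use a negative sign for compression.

-77.9 MPa

Free thermal expansion αLΔT = 8.6e-6 · 6350 · 148 = 8.082 mm.
The walls engage after the gap closes; constrained expansion = 8.082 − 3.5 = 4.582 mm.
The walls impose strain ε = −(4.582)/6350 = -7.2162e-04; σ = Eε = 108000 · -7.2162e-04 = -77.93 MPa.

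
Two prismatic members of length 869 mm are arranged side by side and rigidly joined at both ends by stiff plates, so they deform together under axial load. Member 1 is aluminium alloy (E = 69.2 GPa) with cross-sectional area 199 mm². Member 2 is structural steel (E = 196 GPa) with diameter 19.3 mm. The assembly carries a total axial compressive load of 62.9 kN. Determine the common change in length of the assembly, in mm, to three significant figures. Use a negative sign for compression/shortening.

-0.769 mm

A_2 = 292.6 mm².
Equal strain + equilibrium ⇒ each member carries load in proportion to AE: A₁E₁ = 13770000 N, A₂E₂ = 57340000 N, ΣAE = 71110000 N.
δ = PL/ΣAE = -62900·869/71110000 = -0.7687 mm.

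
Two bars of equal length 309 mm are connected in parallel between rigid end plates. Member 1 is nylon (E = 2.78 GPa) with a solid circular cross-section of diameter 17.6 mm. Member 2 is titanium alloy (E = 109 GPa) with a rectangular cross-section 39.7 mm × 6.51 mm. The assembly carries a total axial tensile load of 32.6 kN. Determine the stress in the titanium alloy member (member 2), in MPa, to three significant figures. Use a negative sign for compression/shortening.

123 MPa

A_1 = 243.3 mm².
A_2 = 258.4 mm².
Equal strain + equilibrium ⇒ each member carries load in proportion to AE: A₁E₁ = 676300 N, A₂E₂ = 28170000 N, ΣAE = 28850000 N.
σ₂ = P·E₂/ΣAE = 32600·109000/28850000 = 123.2 MPa.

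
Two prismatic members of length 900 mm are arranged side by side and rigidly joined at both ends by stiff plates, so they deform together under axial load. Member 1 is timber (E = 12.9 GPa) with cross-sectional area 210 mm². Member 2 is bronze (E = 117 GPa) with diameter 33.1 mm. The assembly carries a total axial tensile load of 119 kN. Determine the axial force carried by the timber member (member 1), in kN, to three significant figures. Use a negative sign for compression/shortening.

3.12 kN

A_2 = 860.5 mm².
Equal strain + equilibrium ⇒ each member carries load in proportion to AE: A₁E₁ = 2709000 N, A₂E₂ = 100700000 N, ΣAE = 103400000 N.
F₁ = P·A₁E₁/ΣAE = 119000·2709000/103400000 = 3118 N.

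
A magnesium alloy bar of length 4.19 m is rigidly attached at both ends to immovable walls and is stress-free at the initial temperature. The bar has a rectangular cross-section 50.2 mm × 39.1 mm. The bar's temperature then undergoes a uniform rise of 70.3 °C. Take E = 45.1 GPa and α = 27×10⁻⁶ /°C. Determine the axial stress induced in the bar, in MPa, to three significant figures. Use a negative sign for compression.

Free thermal expansion αLΔT = 27e-6 · 4190 · 70.3 = 7.953 mm.
The walls impose strain ε = −(7.953)/4190 = -1.8981e-03; σ = Eε = 45100 · -1.8981e-03 = -85.6 MPa.

-85.6 MPa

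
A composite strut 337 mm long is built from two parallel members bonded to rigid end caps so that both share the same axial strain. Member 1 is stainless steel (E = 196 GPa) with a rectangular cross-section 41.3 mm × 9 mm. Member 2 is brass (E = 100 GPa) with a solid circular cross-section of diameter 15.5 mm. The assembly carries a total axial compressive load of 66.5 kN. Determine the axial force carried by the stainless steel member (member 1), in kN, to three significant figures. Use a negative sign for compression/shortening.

A_1 = 371.7 mm².
A_2 = 188.7 mm².
Equal strain + equilibrium ⇒ each member carries load in proportion to AE: A₁E₁ = 72850000 N, A₂E₂ = 18870000 N, ΣAE = 91720000 N.
F₁ = P·A₁E₁/ΣAE = -66500·72850000/91720000 = -52820 N.

-52.8 kN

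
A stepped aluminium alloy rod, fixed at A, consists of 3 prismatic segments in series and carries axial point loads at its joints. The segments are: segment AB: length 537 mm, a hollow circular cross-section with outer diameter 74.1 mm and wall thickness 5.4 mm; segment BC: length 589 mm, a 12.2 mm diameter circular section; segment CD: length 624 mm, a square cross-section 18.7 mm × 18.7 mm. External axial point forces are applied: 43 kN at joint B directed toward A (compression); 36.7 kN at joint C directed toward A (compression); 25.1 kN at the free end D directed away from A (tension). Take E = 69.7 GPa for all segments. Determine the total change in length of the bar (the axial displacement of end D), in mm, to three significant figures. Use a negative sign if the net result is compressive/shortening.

Internal axial forces (sectioning from the free end, tension +): N_CD = 25.1 kN, N_BC = -11.6 kN, N_AB = -54.6 kN.
A_AB = 1165 mm².
A_BC = 116.9 mm².
A_CD = 349.7 mm².
δ_AB = -54600·537/(1165·69700) = -0.3609 mm
δ_BC = -11600·589/(116.9·69700) = -0.8386 mm
δ_CD = 25100·624/(349.7·69700) = 0.6426 mm
δ = Σδ_i = -0.5569 mm.

-0.557 mm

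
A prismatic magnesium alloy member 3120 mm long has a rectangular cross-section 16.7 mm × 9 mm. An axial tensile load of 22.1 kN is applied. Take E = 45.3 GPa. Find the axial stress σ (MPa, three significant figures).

147 MPa

A = 150.3 mm².
σ = N/A = 22100/150.3 = 147 MPa.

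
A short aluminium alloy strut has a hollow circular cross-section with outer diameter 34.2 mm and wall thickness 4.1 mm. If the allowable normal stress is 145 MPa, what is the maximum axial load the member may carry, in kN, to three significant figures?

A = 387.7 mm².
P_max = σ_allow · A = 145 · 387.7 = 56220 N = 56.22 kN.

56.2 kN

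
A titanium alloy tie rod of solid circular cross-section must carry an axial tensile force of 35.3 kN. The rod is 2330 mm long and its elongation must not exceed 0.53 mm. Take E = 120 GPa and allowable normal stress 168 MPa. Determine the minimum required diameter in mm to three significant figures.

Required area A ≥ P/σ_allow = 35300/168 = 210.1 mm².
For a solid circular section, d ≥ √(4A/π) = 16.36 mm.
Elongation limit: A ≥ PL/(Eδ_allow) = 35300·2330/(120000·0.53) = 1293 mm² ⇒ d ≥ 40.58 mm.
The elongation limit governs.

40.6 mm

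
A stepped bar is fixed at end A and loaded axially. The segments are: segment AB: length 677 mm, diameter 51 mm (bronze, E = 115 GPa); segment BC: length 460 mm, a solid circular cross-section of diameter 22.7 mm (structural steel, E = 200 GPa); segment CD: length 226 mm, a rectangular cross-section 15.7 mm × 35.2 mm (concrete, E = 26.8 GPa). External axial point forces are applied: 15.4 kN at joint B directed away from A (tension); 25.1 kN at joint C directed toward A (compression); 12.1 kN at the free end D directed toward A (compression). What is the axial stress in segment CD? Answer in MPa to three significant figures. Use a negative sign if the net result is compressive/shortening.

-21.9 MPa

Internal axial forces (sectioning from the free end, tension +): N_CD = -12.1 kN, N_BC = -37.2 kN, N_AB = -21.8 kN.
A_CD = 552.6 mm².
σ_CD = N_CD/A_CD = -12100/552.6 = -21.89 MPa.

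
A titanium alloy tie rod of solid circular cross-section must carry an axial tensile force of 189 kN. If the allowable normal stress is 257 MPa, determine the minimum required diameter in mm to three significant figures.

30.6 mm

Required area A ≥ P/σ_allow = 189000/257 = 735.4 mm².
For a solid circular section, d ≥ √(4A/π) = 30.6 mm.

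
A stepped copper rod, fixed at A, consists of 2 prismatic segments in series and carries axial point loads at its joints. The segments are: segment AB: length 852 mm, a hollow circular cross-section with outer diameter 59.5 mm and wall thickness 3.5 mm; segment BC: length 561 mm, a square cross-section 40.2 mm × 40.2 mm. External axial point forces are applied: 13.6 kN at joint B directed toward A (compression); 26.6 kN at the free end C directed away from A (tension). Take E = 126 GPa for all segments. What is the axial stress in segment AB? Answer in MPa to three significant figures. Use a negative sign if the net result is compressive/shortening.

21.1 MPa

Internal axial forces (sectioning from the free end, tension +): N_BC = 26.6 kN, N_AB = 13 kN.
A_AB = 615.8 mm².
σ_AB = N_AB/A_AB = 13000/615.8 = 21.11 MPa.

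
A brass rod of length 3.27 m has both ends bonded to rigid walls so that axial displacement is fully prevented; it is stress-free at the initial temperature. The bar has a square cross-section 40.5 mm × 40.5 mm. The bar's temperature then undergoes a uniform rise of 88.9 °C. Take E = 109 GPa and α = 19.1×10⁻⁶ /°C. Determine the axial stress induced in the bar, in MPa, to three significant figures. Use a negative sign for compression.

-185 MPa

Free thermal expansion αLΔT = 19.1e-6 · 3270 · 88.9 = 5.552 mm.
The walls impose strain ε = −(5.552)/3270 = -1.6980e-03; σ = Eε = 109000 · -1.6980e-03 = -185.1 MPa.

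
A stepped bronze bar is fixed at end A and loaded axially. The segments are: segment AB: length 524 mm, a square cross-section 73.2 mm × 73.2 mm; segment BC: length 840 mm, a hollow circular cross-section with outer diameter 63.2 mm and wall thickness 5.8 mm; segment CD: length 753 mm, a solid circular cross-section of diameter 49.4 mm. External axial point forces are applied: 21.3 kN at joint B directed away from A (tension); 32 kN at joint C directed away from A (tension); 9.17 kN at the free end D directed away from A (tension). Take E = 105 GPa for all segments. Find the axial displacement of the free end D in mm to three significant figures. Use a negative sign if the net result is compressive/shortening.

Internal axial forces (sectioning from the free end, tension +): N_CD = 9.17 kN, N_BC = 41.17 kN, N_AB = 62.47 kN.
A_AB = 5358 mm².
A_BC = 1046 mm².
A_CD = 1917 mm².
δ_AB = 62470·524/(5358·105000) = 0.05818 mm
δ_BC = 41170·840/(1046·105000) = 0.3149 mm
δ_CD = 9170·753/(1917·105000) = 0.03431 mm
δ = Σδ_i = 0.4074 mm.

0.407 mm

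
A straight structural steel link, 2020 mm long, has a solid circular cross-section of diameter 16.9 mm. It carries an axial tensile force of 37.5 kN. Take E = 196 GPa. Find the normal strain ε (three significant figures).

A = 224.3 mm².
σ = N/A = 167.2 MPa; ε = σ/E = 167.2/196000 = 8.529e-04.

8.53e-04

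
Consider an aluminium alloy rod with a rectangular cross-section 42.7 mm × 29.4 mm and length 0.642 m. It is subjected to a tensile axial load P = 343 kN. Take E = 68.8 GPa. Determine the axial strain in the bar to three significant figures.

0.00397

A = 1255 mm².
σ = N/A = 273.2 MPa; ε = σ/E = 273.2/68800 = 3.971e-03.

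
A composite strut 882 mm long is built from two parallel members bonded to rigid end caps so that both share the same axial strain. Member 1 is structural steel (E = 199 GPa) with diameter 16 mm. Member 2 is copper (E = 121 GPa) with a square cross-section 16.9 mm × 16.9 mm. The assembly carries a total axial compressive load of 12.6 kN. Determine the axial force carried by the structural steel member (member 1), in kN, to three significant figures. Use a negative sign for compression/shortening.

A_1 = 201.1 mm².
A_2 = 285.6 mm².
Equal strain + equilibrium ⇒ each member carries load in proportion to AE: A₁E₁ = 40010000 N, A₂E₂ = 34560000 N, ΣAE = 74570000 N.
F₁ = P·A₁E₁/ΣAE = -12600·40010000/74570000 = -6761 N.

-6.76 kN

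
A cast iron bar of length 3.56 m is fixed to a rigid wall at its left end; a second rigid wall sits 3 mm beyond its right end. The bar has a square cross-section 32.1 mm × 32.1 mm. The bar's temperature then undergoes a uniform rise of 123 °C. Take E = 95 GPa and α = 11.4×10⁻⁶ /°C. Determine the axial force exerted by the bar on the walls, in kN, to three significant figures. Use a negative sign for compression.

Free thermal expansion αLΔT = 11.4e-6 · 3560 · 123 = 4.992 mm.
The walls engage after the gap closes; constrained expansion = 4.992 − 3 = 1.992 mm.
The walls impose strain ε = −(1.992)/3560 = -5.5950e-04; σ = Eε = 95000 · -5.5950e-04 = -53.15 MPa.
Wall reaction R = σ·A = -53.15·1030 = -54770 N = -54.77 kN.

-54.8 kN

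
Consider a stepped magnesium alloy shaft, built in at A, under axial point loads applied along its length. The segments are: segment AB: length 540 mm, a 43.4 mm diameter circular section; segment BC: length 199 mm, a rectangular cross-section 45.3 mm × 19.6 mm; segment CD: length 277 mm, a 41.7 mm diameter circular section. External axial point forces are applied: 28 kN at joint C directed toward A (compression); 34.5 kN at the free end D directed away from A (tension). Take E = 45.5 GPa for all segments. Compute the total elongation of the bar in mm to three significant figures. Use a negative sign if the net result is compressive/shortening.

Internal axial forces (sectioning from the free end, tension +): N_CD = 34.5 kN, N_BC = 6.5 kN, N_AB = 6.5 kN.
A_AB = 1479 mm².
A_BC = 887.9 mm².
A_CD = 1366 mm².
δ_AB = 6500·540/(1479·45500) = 0.05215 mm
δ_BC = 6500·199/(887.9·45500) = 0.03202 mm
δ_CD = 34500·277/(1366·45500) = 0.1538 mm
δ = Σδ_i = 0.238 mm.

0.238 mm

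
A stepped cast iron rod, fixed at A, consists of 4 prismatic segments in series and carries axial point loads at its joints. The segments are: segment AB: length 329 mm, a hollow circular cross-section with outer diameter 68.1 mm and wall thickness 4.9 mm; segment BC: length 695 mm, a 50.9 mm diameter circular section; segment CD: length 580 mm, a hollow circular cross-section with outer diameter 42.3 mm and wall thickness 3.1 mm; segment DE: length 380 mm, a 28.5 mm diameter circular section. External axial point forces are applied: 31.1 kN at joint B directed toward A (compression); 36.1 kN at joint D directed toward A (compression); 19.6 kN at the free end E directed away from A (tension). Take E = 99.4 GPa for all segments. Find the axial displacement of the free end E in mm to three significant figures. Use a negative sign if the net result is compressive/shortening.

Internal axial forces (sectioning from the free end, tension +): N_DE = 19.6 kN, N_CD = -16.5 kN, N_BC = -16.5 kN, N_AB = -47.6 kN.
A_AB = 972.9 mm².
A_BC = 2035 mm².
A_CD = 381.8 mm².
A_DE = 637.9 mm².
δ_AB = -47600·329/(972.9·99400) = -0.1619 mm
δ_BC = -16500·695/(2035·99400) = -0.0567 mm
δ_CD = -16500·580/(381.8·99400) = -0.2522 mm
δ_DE = 19600·380/(637.9·99400) = 0.1175 mm
δ = Σδ_i = -0.3534 mm.

-0.353 mm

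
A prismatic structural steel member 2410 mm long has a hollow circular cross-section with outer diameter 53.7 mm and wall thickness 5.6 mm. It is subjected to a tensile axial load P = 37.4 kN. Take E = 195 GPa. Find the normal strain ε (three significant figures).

2.27e-04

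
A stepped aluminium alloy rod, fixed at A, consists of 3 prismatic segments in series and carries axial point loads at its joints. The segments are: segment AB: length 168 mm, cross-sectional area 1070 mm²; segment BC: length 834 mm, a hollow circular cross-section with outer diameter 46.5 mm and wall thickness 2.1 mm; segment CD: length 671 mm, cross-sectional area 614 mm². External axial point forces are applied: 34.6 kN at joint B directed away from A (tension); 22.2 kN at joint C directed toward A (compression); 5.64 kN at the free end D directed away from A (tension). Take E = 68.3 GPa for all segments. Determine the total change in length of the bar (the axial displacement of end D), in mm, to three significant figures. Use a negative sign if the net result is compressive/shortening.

-0.559 mm

Internal axial forces (sectioning from the free end, tension +): N_CD = 5.64 kN, N_BC = -16.56 kN, N_AB = 18.04 kN.
A_BC = 292.9 mm².
δ_AB = 18040·168/(1070·68300) = 0.04147 mm
δ_BC = -16560·834/(292.9·68300) = -0.6903 mm
δ_CD = 5640·671/(614·68300) = 0.09024 mm
δ = Σδ_i = -0.5586 mm.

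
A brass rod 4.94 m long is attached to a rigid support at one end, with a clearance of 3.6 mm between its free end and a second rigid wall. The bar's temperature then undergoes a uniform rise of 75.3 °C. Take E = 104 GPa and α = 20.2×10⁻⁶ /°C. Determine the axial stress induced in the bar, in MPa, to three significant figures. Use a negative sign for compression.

-82.4 MPa

Free thermal expansion αLΔT = 20.2e-6 · 4940 · 75.3 = 7.514 mm.
The walls engage after the gap closes; constrained expansion = 7.514 − 3.6 = 3.914 mm.
The walls impose strain ε = −(3.914)/4940 = -7.9232e-04; σ = Eε = 104000 · -7.9232e-04 = -82.4 MPa.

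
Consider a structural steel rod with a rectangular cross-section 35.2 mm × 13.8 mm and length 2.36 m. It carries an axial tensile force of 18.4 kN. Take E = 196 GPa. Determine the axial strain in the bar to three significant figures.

A = 485.8 mm².
σ = N/A = 37.88 MPa; ε = σ/E = 37.88/196000 = 1.933e-04.

1.93e-04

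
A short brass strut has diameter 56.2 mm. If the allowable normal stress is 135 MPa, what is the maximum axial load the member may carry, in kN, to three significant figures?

A = 2481 mm².
P_max = σ_allow · A = 135 · 2481 = 334900 N = 334.9 kN.

335 kN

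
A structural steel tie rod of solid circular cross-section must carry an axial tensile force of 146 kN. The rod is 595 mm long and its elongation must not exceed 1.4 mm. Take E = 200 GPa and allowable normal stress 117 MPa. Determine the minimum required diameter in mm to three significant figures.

39.9 mm

Required area A ≥ P/σ_allow = 146000/117 = 1248 mm².
For a solid circular section, d ≥ √(4A/π) = 39.86 mm.
Elongation limit: A ≥ PL/(Eδ_allow) = 146000·595/(200000·1.4) = 310.2 mm² ⇒ d ≥ 19.88 mm.
The stress limit governs.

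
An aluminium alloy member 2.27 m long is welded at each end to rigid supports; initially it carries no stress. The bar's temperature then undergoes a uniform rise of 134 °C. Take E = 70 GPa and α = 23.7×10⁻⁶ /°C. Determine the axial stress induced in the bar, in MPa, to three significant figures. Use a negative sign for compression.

Free thermal expansion αLΔT = 23.7e-6 · 2270 · 134 = 7.209 mm.
The walls impose strain ε = −(7.209)/2270 = -3.1758e-03; σ = Eε = 70000 · -3.1758e-03 = -222.3 MPa.

-222 MPa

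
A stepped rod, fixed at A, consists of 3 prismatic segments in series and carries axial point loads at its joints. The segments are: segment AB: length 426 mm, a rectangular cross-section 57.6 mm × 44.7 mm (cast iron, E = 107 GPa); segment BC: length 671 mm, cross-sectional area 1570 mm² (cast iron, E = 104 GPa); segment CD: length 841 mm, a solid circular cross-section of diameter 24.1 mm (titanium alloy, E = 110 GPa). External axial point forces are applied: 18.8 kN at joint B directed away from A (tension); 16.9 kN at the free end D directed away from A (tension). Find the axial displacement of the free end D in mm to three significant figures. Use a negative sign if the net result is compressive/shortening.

Internal axial forces (sectioning from the free end, tension +): N_CD = 16.9 kN, N_BC = 16.9 kN, N_AB = 35.7 kN.
A_AB = 2575 mm².
A_CD = 456.2 mm².
δ_AB = 35700·426/(2575·107000) = 0.0552 mm
δ_BC = 16900·671/(1570·104000) = 0.06945 mm
δ_CD = 16900·841/(456.2·110000) = 0.2832 mm
δ = Σδ_i = 0.4079 mm.

0.408 mm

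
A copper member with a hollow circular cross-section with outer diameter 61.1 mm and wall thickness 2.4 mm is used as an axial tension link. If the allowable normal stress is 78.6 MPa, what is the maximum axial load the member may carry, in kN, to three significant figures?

34.8 kN

A = 442.6 mm².
P_max = σ_allow · A = 78.6 · 442.6 = 34790 N = 34.79 kN.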